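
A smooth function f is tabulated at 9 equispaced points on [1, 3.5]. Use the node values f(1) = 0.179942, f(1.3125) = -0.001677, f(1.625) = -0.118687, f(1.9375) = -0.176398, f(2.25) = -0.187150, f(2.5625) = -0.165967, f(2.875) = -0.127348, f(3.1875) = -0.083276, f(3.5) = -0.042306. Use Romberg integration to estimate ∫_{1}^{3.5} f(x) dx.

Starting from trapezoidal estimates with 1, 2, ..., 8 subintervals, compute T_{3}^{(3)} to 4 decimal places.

T_{0}^{(0)} (trapezoid, 1 panel, h=2.5000): 0.172045
T_{1}^{(0)} (trapezoid, 2 panels, h=1.2500): -0.147915
T_{2}^{(0)} (trapezoid, 4 panels, h=0.6250): -0.227729
T_{3}^{(0)} (trapezoid, 8 panels, h=0.3125): -0.247402
T_{1}^{(1)} = -0.147915 + (-0.147915 − 0.172045)/3 = -0.254568
T_{2}^{(1)} = -0.227729 + (-0.227729 − (-0.147915))/3 = -0.254334
T_{3}^{(1)} = -0.247402 + (-0.247402 − (-0.227729))/3 = -0.253960
T_{2}^{(2)} = -0.254334 + (-0.254334 − (-0.254568))/15 = -0.254318
T_{3}^{(2)} = -0.253960 + (-0.253960 − (-0.254334))/15 = -0.253935
T_{3}^{(3)} = -0.253935 + (-0.253935 − (-0.254318))/63 = -0.253929

-0.2539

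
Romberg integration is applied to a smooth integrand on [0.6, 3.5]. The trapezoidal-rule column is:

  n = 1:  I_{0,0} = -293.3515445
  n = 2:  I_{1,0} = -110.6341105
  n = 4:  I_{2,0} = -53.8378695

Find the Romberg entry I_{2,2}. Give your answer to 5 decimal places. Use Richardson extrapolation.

-33.91762

I_{1,1} = (4·(-110.6341105) − (-293.3515445)) / 3 = -49.7282992
I_{2,1} = (4·(-53.8378695) − (-110.6341105)) / 3 = -34.9057892
I_{2,2} = -34.9057892 + (-34.9057892 − (-49.7282992))/15 = -33.9176219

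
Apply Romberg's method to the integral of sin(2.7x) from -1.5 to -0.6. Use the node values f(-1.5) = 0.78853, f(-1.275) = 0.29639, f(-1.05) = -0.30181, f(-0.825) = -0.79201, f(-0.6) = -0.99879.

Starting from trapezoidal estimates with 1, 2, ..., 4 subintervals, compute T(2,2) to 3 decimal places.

-0.210

T(0,0) (trapezoid, 1 panel, h=0.9000): -0.09462
T(1,0) (trapezoid, 2 panels, h=0.4500): -0.18312
T(2,0) (trapezoid, 4 panels, h=0.2250): -0.20308
T(1,1) = -0.18312 + (-0.18312 − (-0.09462))/3 = -0.21262
T(2,1) = -0.20308 + (-0.20308 − (-0.18312))/3 = -0.20973
T(2,2) = -0.20973 + (-0.20973 − (-0.21262))/15 = -0.20954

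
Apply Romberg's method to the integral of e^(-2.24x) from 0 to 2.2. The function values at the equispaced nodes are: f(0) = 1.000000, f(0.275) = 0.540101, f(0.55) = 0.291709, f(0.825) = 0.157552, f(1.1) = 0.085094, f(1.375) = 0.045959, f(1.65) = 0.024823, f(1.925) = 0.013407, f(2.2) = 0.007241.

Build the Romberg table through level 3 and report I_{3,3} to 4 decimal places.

0.4432

I_{0,0} (trapezoid, 1 panel, h=2.2000): 1.107965
I_{1,0} (trapezoid, 2 panels, h=1.1000): 0.647586
I_{2,0} (trapezoid, 4 panels, h=0.5500): 0.497886
I_{3,0} (trapezoid, 8 panels, h=0.2750): 0.457123
I_{1,1} = 0.647586 + (0.647586 − 1.107965)/3 = 0.494126
I_{2,1} = 0.497886 + (0.497886 − 0.647586)/3 = 0.447986
I_{3,1} = 0.457123 + (0.457123 − 0.497886)/3 = 0.443535
I_{2,2} = 0.447986 + (0.447986 − 0.494126)/15 = 0.444910
I_{3,2} = 0.443535 + (0.443535 − 0.447986)/15 = 0.443238
I_{3,3} = 0.443238 + (0.443238 − 0.444910)/63 = 0.443211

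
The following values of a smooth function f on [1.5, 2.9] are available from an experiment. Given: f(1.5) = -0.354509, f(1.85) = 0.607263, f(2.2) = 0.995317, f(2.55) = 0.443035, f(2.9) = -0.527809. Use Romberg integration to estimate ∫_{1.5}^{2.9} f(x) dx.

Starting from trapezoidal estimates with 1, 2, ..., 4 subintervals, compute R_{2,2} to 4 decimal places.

R_{0,0} (trapezoid, 1 panel, h=1.4000): -0.617623
R_{1,0} (trapezoid, 2 panels, h=0.7000): 0.387911
R_{2,0} (trapezoid, 4 panels, h=0.3500): 0.561560
R_{1,1} = 0.387911 + (0.387911 − (-0.617623))/3 = 0.723089
R_{2,1} = 0.561560 + (0.561560 − 0.387911)/3 = 0.619443
R_{2,2} = 0.619443 + (0.619443 − 0.723089)/15 = 0.612533

0.6125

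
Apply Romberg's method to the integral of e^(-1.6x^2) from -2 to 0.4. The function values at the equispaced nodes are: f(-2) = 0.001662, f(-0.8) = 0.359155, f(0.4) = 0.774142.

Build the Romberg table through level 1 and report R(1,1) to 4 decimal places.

R(0,0) (trapezoid, 1 panel, h=2.4000): 0.930965
R(1,0) (trapezoid, 2 panels, h=1.2000): 0.896468
R(1,1) = 0.896468 + (0.896468 − 0.930965)/3 = 0.884969

0.8850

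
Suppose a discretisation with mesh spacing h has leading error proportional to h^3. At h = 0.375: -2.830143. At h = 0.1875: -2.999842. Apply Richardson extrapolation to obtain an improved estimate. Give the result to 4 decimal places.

The leading error scales as h^3; refining by a factor of 2 reduces it by 2^3 = 8.
Extrapolated value = (8·A(h/2) − A(h)) / (8 − 1)
= (8·(-2.999842) − (-2.830143)) / 7
= -21.168593 / 7 = -3.024085

-3.0241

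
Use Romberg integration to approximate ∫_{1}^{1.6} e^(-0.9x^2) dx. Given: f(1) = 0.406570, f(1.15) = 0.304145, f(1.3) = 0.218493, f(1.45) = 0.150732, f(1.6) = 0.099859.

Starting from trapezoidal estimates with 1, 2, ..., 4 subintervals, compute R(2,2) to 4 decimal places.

0.1382

R(0,0) (trapezoid, 1 panel, h=0.6000): 0.151929
R(1,0) (trapezoid, 2 panels, h=0.3000): 0.141512
R(2,0) (trapezoid, 4 panels, h=0.1500): 0.138988
R(1,1) = 0.141512 + (0.141512 − 0.151929)/3 = 0.138040
R(2,1) = 0.138988 + (0.138988 − 0.141512)/3 = 0.138147
R(2,2) = 0.138147 + (0.138147 − 0.138040)/15 = 0.138154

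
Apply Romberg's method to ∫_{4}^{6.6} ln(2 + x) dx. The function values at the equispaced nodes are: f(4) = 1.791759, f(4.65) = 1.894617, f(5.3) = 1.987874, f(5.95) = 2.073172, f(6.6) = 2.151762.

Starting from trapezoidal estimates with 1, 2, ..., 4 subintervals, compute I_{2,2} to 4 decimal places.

5.1546

I_{0,0} (trapezoid, 1 panel, h=2.6000): 5.126577
I_{1,0} (trapezoid, 2 panels, h=1.3000): 5.147525
I_{2,0} (trapezoid, 4 panels, h=0.6500): 5.152825
I_{1,1} = 5.147525 + (5.147525 − 5.126577)/3 = 5.154508
I_{2,1} = 5.152825 + (5.152825 − 5.147525)/3 = 5.154592
I_{2,2} = 5.154592 + (5.154592 − 5.154508)/15 = 5.154598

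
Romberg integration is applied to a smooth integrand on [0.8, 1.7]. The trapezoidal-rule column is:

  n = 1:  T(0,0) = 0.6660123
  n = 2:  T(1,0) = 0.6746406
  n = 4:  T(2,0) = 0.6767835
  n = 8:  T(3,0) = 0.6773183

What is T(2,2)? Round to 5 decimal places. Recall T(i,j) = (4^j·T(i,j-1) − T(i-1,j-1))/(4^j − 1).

0.67750

Richardson extrapolation on the trapezoidal column (denominator 4−1=3):
T(1,1) = (4·0.6746406 − 0.6660123) / 3 = 0.6775167
T(2,1) = (4·0.6767835 − 0.6746406) / 3 = 0.6774978
T(2,2) = 0.6774978 + (0.6774978 − 0.6775167)/15 = 0.6774965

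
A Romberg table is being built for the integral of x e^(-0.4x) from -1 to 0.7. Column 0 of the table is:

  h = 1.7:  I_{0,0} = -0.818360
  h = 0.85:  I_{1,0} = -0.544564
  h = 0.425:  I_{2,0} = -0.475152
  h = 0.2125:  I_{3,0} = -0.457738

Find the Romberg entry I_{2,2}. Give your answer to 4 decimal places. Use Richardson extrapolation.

I_{1,1} = -0.544564 + (-0.544564 − (-0.818360))/3 = -0.453299
I_{2,1} = (4·(-0.475152) − (-0.544564)) / 3 = -0.452015
I_{2,2} = -0.452015 + (-0.452015 − (-0.453299))/15 = -0.451929
(Column j=1 coincides with Simpson's rule on the same nodes.)

-0.4519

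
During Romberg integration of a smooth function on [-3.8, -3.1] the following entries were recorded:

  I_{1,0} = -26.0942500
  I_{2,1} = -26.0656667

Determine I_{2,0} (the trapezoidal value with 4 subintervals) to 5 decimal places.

From I_{2,1} = (4·I_{2,0} − I_{1,0})/3, solve for I_{2,0}:
4·I_{2,0} = 3·(-26.0656667) + (-26.0942500) = -104.2912501
I_{2,0} = -26.0728125

-26.07281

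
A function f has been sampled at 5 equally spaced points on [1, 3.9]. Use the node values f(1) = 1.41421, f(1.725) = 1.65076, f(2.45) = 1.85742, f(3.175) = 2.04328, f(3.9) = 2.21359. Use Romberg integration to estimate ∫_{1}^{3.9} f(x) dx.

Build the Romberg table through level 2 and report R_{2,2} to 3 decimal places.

5.345

R_{0,0} (trapezoid, 1 panel, h=2.9000): 5.26031
R_{1,0} (trapezoid, 2 panels, h=1.4500): 5.32341
R_{2,0} (trapezoid, 4 panels, h=0.7250): 5.33989
R_{1,1} = 5.32341 + (5.32341 − 5.26031)/3 = 5.34444
R_{2,1} = 5.33989 + (5.33989 − 5.32341)/3 = 5.34538
R_{2,2} = 5.34538 + (5.34538 − 5.34444)/15 = 5.34544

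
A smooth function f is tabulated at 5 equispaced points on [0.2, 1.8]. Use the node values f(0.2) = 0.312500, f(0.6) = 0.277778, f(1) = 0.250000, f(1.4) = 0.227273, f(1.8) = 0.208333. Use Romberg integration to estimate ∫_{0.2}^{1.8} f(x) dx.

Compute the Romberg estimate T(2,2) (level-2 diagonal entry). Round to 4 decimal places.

0.4055

T(0,0) (trapezoid, 1 panel, h=1.6000): 0.416666
T(1,0) (trapezoid, 2 panels, h=0.8000): 0.408333
T(2,0) (trapezoid, 4 panels, h=0.4000): 0.406187
T(1,1) = 0.408333 + (0.408333 − 0.416666)/3 = 0.405555
T(2,1) = 0.406187 + (0.406187 − 0.408333)/3 = 0.405472
T(2,2) = 0.405472 + (0.405472 − 0.405555)/15 = 0.405466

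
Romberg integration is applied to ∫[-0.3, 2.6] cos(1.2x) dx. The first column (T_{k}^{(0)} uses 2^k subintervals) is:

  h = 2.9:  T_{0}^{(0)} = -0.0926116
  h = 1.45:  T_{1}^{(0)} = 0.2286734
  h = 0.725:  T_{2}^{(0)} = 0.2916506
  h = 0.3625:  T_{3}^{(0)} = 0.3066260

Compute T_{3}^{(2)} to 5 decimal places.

T_{2}^{(1)} = 0.2916506 + (0.2916506 − 0.2286734)/3 = 0.3126430
T_{3}^{(1)} = 0.3066260 + (0.3066260 − 0.2916506)/3 = 0.3116178
T_{3}^{(2)} = (16·0.3116178 − 0.3126430) / 15 = 0.3115495

0.31155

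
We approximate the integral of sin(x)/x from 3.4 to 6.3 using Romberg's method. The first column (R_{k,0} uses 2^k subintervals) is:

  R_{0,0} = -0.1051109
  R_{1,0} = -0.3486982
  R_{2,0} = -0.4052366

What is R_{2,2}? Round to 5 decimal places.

R_{1,1} = (4·(-0.3486982) − (-0.1051109)) / 3 = -0.4298940
R_{2,1} = -0.4052366 + (-0.4052366 − (-0.3486982))/3 = -0.4240827
R_{2,2} = (16·(-0.4240827) − (-0.4298940)) / 15 = -0.4236953
(Column j=1 coincides with Simpson's rule on the same nodes.)

-0.42370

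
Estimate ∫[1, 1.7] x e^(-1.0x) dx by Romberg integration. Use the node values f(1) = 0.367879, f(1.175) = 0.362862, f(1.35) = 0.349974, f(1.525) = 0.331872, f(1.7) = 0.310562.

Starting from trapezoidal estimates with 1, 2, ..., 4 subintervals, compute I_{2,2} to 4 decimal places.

I_{0,0} (trapezoid, 1 panel, h=0.7000): 0.237454
I_{1,0} (trapezoid, 2 panels, h=0.3500): 0.241218
I_{2,0} (trapezoid, 4 panels, h=0.1750): 0.242187
I_{1,1} = 0.241218 + (0.241218 − 0.237454)/3 = 0.242473
I_{2,1} = 0.242187 + (0.242187 − 0.241218)/3 = 0.242510
I_{2,2} = 0.242510 + (0.242510 − 0.242473)/15 = 0.242512

0.2425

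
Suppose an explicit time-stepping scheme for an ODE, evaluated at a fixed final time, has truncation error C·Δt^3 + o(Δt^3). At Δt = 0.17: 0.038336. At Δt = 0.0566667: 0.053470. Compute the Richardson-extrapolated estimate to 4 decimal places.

The leading error scales as Δt^3; refining by a factor of 3 reduces it by 3^3 = 27.
Extrapolated value = (27·A(Δt/3) − A(Δt)) / (27 − 1)
= (27·0.053470 − 0.038336) / 26
= 1.405354 / 26 = 0.054052

0.0541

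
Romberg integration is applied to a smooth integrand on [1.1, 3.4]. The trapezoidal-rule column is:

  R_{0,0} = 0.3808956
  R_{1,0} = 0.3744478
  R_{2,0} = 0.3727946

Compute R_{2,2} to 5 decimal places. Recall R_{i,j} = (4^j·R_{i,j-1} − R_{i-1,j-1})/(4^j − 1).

0.37224

Richardson extrapolation on the trapezoidal column (denominator 4−1=3):
R_{1,1} = (4·0.3744478 − 0.3808956) / 3 = 0.3722985
R_{2,1} = (4·0.3727946 − 0.3744478) / 3 = 0.3722435
R_{2,2} = (16·0.3722435 − 0.3722985) / 15 = 0.3722398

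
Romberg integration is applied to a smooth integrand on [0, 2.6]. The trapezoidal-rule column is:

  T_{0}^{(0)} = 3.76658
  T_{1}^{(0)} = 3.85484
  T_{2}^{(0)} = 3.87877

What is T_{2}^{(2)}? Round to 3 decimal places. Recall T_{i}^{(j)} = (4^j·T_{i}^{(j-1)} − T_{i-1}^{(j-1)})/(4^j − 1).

T_{1}^{(1)} = (4·3.85484 − 3.76658) / 3 = 3.88426
T_{2}^{(1)} = 3.87877 + (3.87877 − 3.85484)/3 = 3.88675
T_{2}^{(2)} = (16·3.88675 − 3.88426) / 15 = 3.88692

3.887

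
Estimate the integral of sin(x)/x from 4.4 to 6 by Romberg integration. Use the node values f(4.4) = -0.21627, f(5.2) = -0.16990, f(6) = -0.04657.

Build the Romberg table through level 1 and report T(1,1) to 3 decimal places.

T(0,0) (trapezoid, 1 panel, h=1.6000): -0.21027
T(1,0) (trapezoid, 2 panels, h=0.8000): -0.24106
T(1,1) = -0.24106 + (-0.24106 − (-0.21027))/3 = -0.25132

-0.251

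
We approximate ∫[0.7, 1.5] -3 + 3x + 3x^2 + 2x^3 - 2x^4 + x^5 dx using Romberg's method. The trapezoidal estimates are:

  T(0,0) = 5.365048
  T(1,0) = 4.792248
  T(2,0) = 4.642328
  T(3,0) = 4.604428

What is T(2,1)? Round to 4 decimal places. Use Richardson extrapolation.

4.5924

Richardson extrapolation on the trapezoidal column (denominator 4−1=3):
T(2,1) = 4.642328 + (4.642328 − 4.792248)/3 = 4.592355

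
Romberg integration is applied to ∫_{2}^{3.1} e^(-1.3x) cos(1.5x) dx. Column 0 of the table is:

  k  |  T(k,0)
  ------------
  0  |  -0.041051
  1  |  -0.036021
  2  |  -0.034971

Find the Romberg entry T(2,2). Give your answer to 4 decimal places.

-0.0346

T(1,1) = -0.036021 + (-0.036021 − (-0.041051))/3 = -0.034344
T(2,1) = -0.034971 + (-0.034971 − (-0.036021))/3 = -0.034621
T(2,2) = (16·(-0.034621) − (-0.034344)) / 15 = -0.034639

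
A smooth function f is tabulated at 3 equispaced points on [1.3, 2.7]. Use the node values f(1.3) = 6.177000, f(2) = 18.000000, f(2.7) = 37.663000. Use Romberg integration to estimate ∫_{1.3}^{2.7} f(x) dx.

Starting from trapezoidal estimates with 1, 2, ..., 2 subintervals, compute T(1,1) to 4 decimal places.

T(0,0) (trapezoid, 1 panel, h=1.4000): 30.688000
T(1,0) (trapezoid, 2 panels, h=0.7000): 27.944000
T(1,1) = 27.944000 + (27.944000 − 30.688000)/3 = 27.029333

27.0293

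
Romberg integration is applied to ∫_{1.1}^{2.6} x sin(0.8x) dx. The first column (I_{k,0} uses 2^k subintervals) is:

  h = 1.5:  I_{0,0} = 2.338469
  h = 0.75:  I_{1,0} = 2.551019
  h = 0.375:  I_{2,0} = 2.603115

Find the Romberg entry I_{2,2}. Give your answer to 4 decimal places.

Richardson extrapolation on the trapezoidal column (denominator 4−1=3):
I_{1,1} = 2.551019 + (2.551019 − 2.338469)/3 = 2.621869
I_{2,1} = 2.603115 + (2.603115 − 2.551019)/3 = 2.620480
I_{2,2} = (16·2.620480 − 2.621869) / 15 = 2.620387

2.6204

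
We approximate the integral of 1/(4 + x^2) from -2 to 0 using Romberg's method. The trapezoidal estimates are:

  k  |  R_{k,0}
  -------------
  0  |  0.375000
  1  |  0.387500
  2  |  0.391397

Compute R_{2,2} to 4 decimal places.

0.3928

Richardson extrapolation on the trapezoidal column (denominator 4−1=3):
R_{1,1} = (4·0.387500 − 0.375000) / 3 = 0.391667
R_{2,1} = (4·0.391397 − 0.387500) / 3 = 0.392696
R_{2,2} = (16·0.392696 − 0.391667) / 15 = 0.392765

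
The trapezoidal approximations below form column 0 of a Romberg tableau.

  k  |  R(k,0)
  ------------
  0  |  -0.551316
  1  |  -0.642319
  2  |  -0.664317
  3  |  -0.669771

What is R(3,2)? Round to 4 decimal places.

-0.6716

R(2,1) = -0.664317 + (-0.664317 − (-0.642319))/3 = -0.671650
R(3,1) = (4·(-0.669771) − (-0.664317)) / 3 = -0.671589
R(3,2) = (16·(-0.671589) − (-0.671650)) / 15 = -0.671585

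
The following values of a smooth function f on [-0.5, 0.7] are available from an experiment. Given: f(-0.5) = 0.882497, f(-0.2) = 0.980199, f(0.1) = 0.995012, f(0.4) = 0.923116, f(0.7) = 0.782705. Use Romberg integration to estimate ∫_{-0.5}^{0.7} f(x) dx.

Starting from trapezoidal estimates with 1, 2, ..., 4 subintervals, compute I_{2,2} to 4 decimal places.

1.1267

I_{0,0} (trapezoid, 1 panel, h=1.2000): 0.999121
I_{1,0} (trapezoid, 2 panels, h=0.6000): 1.096568
I_{2,0} (trapezoid, 4 panels, h=0.3000): 1.119278
I_{1,1} = 1.096568 + (1.096568 − 0.999121)/3 = 1.129050
I_{2,1} = 1.119278 + (1.119278 − 1.096568)/3 = 1.126848
I_{2,2} = 1.126848 + (1.126848 − 1.129050)/15 = 1.126701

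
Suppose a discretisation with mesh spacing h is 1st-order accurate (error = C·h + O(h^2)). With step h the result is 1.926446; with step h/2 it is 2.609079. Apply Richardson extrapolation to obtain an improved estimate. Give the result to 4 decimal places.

3.2917

Extrapolated value = (2·A(h/2) − A(h)) / (2 − 1)
= (2·2.609079 − 1.926446) / 1
= 3.291712 / 1 = 3.291712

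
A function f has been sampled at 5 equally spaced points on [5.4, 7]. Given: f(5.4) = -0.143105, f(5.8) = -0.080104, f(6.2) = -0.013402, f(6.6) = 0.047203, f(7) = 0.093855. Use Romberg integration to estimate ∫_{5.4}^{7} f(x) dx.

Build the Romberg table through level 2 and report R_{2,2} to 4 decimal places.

R_{0,0} (trapezoid, 1 panel, h=1.6000): -0.039400
R_{1,0} (trapezoid, 2 panels, h=0.8000): -0.030422
R_{2,0} (trapezoid, 4 panels, h=0.4000): -0.028371
R_{1,1} = -0.030422 + (-0.030422 − (-0.039400))/3 = -0.027429
R_{2,1} = -0.028371 + (-0.028371 − (-0.030422))/3 = -0.027687
R_{2,2} = -0.027687 + (-0.027687 − (-0.027429))/15 = -0.027704

-0.0277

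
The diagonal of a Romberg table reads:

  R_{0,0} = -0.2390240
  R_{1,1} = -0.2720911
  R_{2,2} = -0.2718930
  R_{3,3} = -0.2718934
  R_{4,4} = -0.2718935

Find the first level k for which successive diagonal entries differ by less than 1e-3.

|R_{1,1} − R_{0,0}| = 0.0330671 ≥ 1e-3
|R_{2,2} − R_{1,1}| = 0.0001981 < 1e-3

k = 2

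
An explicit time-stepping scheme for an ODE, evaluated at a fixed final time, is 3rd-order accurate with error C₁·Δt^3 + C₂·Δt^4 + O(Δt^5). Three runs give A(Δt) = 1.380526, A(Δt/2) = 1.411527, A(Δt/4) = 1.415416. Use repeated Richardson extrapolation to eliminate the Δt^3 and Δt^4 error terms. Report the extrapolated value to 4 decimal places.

1.4160

First eliminate the Δt^3 term (factor 2^3 = 8):
  B₁ = (8·1.411527 − 1.380526)/7 = 1.415956
  B₂ = (8·1.415416 − 1.411527)/7 = 1.415972
Then eliminate the Δt^4 term (factor 2^4 = 16):
  (16·1.415972 − 1.415956)/15 = 1.415973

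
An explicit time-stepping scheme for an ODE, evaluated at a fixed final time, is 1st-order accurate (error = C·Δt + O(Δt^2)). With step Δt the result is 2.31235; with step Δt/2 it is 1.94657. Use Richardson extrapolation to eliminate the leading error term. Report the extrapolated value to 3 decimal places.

The leading error scales as Δt; refining by a factor of 2 reduces it by 2^1 = 2.
Extrapolated value = (2·A(Δt/2) − A(Δt)) / (2 − 1)
= (2·1.94657 − 2.31235) / 1
= 1.58079 / 1 = 1.58079

1.581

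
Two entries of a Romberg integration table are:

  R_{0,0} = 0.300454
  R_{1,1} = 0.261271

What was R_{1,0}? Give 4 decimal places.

0.2711

From R_{1,1} = (4·R_{1,0} − R_{0,0})/3, solve for R_{1,0}:
4·R_{1,0} = 3·0.261271 + 0.300454 = 1.084267
R_{1,0} = 0.271067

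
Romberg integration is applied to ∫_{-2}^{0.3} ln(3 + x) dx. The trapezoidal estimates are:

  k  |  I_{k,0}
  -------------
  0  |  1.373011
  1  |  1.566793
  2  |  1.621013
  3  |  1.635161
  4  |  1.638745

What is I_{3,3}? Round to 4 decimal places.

1.6399

I_{1,1} = (4·1.566793 − 1.373011) / 3 = 1.631387
I_{2,1} = 1.621013 + (1.621013 − 1.566793)/3 = 1.639086
I_{3,1} = (4·1.635161 − 1.621013) / 3 = 1.639877
I_{2,2} = (16·1.639086 − 1.631387) / 15 = 1.639599
I_{3,2} = (16·1.639877 − 1.639086) / 15 = 1.639930
I_{3,3} = 1.639930 + (1.639930 − 1.639599)/63 = 1.639935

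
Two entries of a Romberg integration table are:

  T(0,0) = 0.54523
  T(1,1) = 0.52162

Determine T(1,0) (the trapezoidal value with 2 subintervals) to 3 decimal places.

0.528

From T(1,1) = (4·T(1,0) − T(0,0))/3, solve for T(1,0):
4·T(1,0) = 3·0.52162 + 0.54523 = 2.11009
T(1,0) = 0.52752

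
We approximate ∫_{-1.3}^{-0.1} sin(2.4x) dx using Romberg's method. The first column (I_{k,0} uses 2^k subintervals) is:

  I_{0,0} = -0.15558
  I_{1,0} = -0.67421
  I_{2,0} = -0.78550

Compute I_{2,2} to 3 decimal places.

-0.821

Richardson extrapolation on the trapezoidal column (denominator 4−1=3):
I_{1,1} = -0.67421 + (-0.67421 − (-0.15558))/3 = -0.84709
I_{2,1} = -0.78550 + (-0.78550 − (-0.67421))/3 = -0.82260
I_{2,2} = -0.82260 + (-0.82260 − (-0.84709))/15 = -0.82097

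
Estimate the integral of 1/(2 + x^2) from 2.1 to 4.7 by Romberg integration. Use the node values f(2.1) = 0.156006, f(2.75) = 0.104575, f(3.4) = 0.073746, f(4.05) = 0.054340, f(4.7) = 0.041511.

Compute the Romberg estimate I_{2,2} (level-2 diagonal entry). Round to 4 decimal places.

0.2124

I_{0,0} (trapezoid, 1 panel, h=2.6000): 0.256772
I_{1,0} (trapezoid, 2 panels, h=1.3000): 0.224256
I_{2,0} (trapezoid, 4 panels, h=0.6500): 0.215423
I_{1,1} = 0.224256 + (0.224256 − 0.256772)/3 = 0.213417
I_{2,1} = 0.215423 + (0.215423 − 0.224256)/3 = 0.212479
I_{2,2} = 0.212479 + (0.212479 − 0.213417)/15 = 0.212416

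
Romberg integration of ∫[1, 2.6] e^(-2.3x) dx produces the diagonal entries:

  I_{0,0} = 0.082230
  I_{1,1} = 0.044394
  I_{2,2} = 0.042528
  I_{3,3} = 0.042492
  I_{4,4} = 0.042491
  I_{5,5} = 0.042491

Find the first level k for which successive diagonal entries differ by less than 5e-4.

|I_{1,1} − I_{0,0}| = 0.037836 ≥ 5e-4
|I_{2,2} − I_{1,1}| = 0.001866 ≥ 5e-4
|I_{3,3} − I_{2,2}| = 0.000036 < 5e-4

k = 3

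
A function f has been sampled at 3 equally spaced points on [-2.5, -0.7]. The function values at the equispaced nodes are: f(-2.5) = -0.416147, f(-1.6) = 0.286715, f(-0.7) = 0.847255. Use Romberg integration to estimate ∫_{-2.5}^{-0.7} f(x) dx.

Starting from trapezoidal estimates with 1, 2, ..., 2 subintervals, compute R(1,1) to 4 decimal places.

R(0,0) (trapezoid, 1 panel, h=1.8000): 0.387997
R(1,0) (trapezoid, 2 panels, h=0.9000): 0.452042
R(1,1) = 0.452042 + (0.452042 − 0.387997)/3 = 0.473390

0.4734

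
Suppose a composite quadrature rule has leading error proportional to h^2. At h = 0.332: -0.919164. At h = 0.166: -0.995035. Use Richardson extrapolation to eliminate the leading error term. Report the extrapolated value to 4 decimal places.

-1.0203

The leading error scales as h^2; refining by a factor of 2 reduces it by 2^2 = 4.
Extrapolated value = (4·A(h/2) − A(h)) / (4 − 1)
= (4·(-0.995035) − (-0.919164)) / 3
= -3.060976 / 3 = -1.020325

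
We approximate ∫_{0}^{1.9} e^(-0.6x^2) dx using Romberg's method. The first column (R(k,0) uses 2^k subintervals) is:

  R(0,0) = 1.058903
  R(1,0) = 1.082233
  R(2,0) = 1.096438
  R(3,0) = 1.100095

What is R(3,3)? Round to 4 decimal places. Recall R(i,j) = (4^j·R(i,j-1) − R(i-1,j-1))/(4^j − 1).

1.1013

Richardson extrapolation on the trapezoidal column (denominator 4−1=3):
R(1,1) = 1.082233 + (1.082233 − 1.058903)/3 = 1.090010
R(2,1) = 1.096438 + (1.096438 − 1.082233)/3 = 1.101173
R(3,1) = (4·1.100095 − 1.096438) / 3 = 1.101314
R(2,2) = (16·1.101173 − 1.090010) / 15 = 1.101917
R(3,2) = 1.101314 + (1.101314 − 1.101173)/15 = 1.101323
R(3,3) = (64·1.101323 − 1.101917) / 63 = 1.101314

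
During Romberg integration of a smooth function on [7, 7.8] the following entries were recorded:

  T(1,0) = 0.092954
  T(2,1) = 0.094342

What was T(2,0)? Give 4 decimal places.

From T(2,1) = (4·T(2,0) − T(1,0))/3, solve for T(2,0):
4·T(2,0) = 3·0.094342 + 0.092954 = 0.375980
T(2,0) = 0.093995

0.0940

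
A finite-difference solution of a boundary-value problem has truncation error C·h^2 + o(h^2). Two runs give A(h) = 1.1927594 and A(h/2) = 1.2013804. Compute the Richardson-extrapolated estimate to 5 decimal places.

1.20425

The leading error scales as h^2; refining by a factor of 2 reduces it by 2^2 = 4.
Extrapolated value = (4·A(h/2) − A(h)) / (4 − 1)
= (4·1.2013804 − 1.1927594) / 3
= 3.6127622 / 3 = 1.2042541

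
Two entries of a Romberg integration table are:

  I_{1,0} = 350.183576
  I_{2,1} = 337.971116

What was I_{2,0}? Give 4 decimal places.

341.0242

From I_{2,1} = (4·I_{2,0} − I_{1,0})/3, solve for I_{2,0}:
4·I_{2,0} = 3·337.971116 + 350.183576 = 1364.096924
I_{2,0} = 341.024231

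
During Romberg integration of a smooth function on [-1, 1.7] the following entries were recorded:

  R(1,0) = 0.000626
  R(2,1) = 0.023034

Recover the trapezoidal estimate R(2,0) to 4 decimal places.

From R(2,1) = (4·R(2,0) − R(1,0))/3, solve for R(2,0):
4·R(2,0) = 3·0.023034 + 0.000626 = 0.069728
R(2,0) = 0.017432

0.0174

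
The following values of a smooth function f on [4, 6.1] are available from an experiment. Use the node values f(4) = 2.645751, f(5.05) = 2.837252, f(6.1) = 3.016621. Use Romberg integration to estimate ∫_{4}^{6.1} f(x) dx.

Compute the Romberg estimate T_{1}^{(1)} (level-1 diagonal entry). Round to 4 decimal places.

T_{0}^{(0)} (trapezoid, 1 panel, h=2.1000): 5.945491
T_{1}^{(0)} (trapezoid, 2 panels, h=1.0500): 5.951860
T_{1}^{(1)} = 5.951860 + (5.951860 − 5.945491)/3 = 5.953983

5.9540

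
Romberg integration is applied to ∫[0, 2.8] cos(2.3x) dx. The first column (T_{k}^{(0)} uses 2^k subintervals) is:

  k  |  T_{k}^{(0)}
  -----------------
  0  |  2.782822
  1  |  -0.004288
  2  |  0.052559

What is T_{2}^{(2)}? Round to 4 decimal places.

T_{1}^{(1)} = (4·(-0.004288) − 2.782822) / 3 = -0.933325
T_{2}^{(1)} = 0.052559 + (0.052559 − (-0.004288))/3 = 0.071508
T_{2}^{(2)} = (16·0.071508 − (-0.933325)) / 15 = 0.138497

0.1385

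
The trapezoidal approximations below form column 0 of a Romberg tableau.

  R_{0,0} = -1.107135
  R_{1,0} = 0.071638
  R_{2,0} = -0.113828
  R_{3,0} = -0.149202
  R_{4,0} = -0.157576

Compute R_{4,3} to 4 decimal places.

Richardson extrapolation on the trapezoidal column (denominator 4−1=3):
R_{2,1} = (4·(-0.113828) − 0.071638) / 3 = -0.175650
R_{3,1} = (4·(-0.149202) − (-0.113828)) / 3 = -0.160993
R_{4,1} = (4·(-0.157576) − (-0.149202)) / 3 = -0.160367
R_{3,2} = (16·(-0.160993) − (-0.175650)) / 15 = -0.160016
R_{4,2} = (16·(-0.160367) − (-0.160993)) / 15 = -0.160325
R_{4,3} = (64·(-0.160325) − (-0.160016)) / 63 = -0.160330
(Column j=1 coincides with Simpson's rule on the same nodes.)

-0.1603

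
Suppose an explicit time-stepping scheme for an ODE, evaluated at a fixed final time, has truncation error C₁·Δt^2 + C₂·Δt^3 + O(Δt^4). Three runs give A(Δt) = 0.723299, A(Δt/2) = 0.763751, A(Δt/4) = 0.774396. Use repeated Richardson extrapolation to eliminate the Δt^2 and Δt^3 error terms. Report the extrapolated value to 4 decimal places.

0.7780

First eliminate the Δt^2 term (factor 2^2 = 4):
  B₁ = (4·0.763751 − 0.723299)/3 = 0.777235
  B₂ = (4·0.774396 − 0.763751)/3 = 0.777944
Then eliminate the Δt^3 term (factor 2^3 = 8):
  (8·0.777944 − 0.777235)/7 = 0.778045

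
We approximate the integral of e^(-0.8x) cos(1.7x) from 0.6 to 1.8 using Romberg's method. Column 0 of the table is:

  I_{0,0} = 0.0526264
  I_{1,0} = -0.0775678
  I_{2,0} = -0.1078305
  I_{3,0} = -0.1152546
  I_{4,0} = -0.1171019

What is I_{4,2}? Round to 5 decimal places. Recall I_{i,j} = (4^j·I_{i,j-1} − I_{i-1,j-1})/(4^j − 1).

I_{3,1} = -0.1152546 + (-0.1152546 − (-0.1078305))/3 = -0.1177293
I_{4,1} = (4·(-0.1171019) − (-0.1152546)) / 3 = -0.1177177
I_{4,2} = -0.1177177 + (-0.1177177 − (-0.1177293))/15 = -0.1177169

-0.11772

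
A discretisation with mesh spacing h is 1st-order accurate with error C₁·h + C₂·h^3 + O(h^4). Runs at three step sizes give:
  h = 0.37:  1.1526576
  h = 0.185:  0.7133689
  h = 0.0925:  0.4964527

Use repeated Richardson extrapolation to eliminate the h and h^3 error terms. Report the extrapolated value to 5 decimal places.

0.28032

First eliminate the h term (factor 2^1 = 2):
  B₁ = (2·0.7133689 − 1.1526576)/1 = 0.2740802
  B₂ = (2·0.4964527 − 0.7133689)/1 = 0.2795365
Then eliminate the h^3 term (factor 2^3 = 8):
  (8·0.2795365 − 0.2740802)/7 = 0.2803160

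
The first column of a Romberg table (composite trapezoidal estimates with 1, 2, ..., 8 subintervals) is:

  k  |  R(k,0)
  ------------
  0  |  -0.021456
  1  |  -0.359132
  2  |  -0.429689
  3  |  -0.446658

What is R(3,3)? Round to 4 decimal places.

-0.4523

R(1,1) = -0.359132 + (-0.359132 − (-0.021456))/3 = -0.471691
R(2,1) = -0.429689 + (-0.429689 − (-0.359132))/3 = -0.453208
R(3,1) = (4·(-0.446658) − (-0.429689)) / 3 = -0.452314
R(2,2) = -0.453208 + (-0.453208 − (-0.471691))/15 = -0.451976
R(3,2) = (16·(-0.452314) − (-0.453208)) / 15 = -0.452254
R(3,3) = (64·(-0.452254) − (-0.451976)) / 63 = -0.452258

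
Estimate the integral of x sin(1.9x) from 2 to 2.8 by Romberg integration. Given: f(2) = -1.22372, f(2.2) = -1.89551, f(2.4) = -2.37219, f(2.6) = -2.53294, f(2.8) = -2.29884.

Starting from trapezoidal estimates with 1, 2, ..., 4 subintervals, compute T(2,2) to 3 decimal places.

-1.732

T(0,0) (trapezoid, 1 panel, h=0.8000): -1.40902
T(1,0) (trapezoid, 2 panels, h=0.4000): -1.65339
T(2,0) (trapezoid, 4 panels, h=0.2000): -1.71238
T(1,1) = -1.65339 + (-1.65339 − (-1.40902))/3 = -1.73485
T(2,1) = -1.71238 + (-1.71238 − (-1.65339))/3 = -1.73204
T(2,2) = -1.73204 + (-1.73204 − (-1.73485))/15 = -1.73185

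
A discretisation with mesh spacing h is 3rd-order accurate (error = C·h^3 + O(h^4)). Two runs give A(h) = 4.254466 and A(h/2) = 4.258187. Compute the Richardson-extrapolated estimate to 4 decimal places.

4.2587

Extrapolated value = (8·A(h/2) − A(h)) / (8 − 1)
= (8·4.258187 − 4.254466) / 7
= 29.811030 / 7 = 4.258719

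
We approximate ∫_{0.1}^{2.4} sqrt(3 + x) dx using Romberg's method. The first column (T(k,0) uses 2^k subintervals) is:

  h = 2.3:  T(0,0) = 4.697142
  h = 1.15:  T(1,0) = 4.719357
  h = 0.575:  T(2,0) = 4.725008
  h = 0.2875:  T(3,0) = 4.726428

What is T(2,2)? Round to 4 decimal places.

4.7269

T(1,1) = 4.719357 + (4.719357 − 4.697142)/3 = 4.726762
T(2,1) = 4.725008 + (4.725008 − 4.719357)/3 = 4.726892
T(2,2) = 4.726892 + (4.726892 − 4.726762)/15 = 4.726901
(Column j=1 coincides with Simpson's rule on the same nodes.)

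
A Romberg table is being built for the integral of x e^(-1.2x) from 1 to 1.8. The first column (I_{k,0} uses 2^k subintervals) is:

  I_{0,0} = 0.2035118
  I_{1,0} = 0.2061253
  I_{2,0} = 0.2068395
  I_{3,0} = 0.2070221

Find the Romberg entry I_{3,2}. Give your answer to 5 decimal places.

I_{2,1} = (4·0.2068395 − 0.2061253) / 3 = 0.2070776
I_{3,1} = 0.2070221 + (0.2070221 − 0.2068395)/3 = 0.2070830
I_{3,2} = (16·0.2070830 − 0.2070776) / 15 = 0.2070834

0.20708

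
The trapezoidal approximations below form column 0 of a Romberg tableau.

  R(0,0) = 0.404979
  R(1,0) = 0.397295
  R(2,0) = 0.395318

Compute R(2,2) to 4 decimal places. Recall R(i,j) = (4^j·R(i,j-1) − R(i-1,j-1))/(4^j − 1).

0.3947

R(1,1) = (4·0.397295 − 0.404979) / 3 = 0.394734
R(2,1) = (4·0.395318 − 0.397295) / 3 = 0.394659
R(2,2) = (16·0.394659 − 0.394734) / 15 = 0.394654
(Column j=1 coincides with Simpson's rule on the same nodes.)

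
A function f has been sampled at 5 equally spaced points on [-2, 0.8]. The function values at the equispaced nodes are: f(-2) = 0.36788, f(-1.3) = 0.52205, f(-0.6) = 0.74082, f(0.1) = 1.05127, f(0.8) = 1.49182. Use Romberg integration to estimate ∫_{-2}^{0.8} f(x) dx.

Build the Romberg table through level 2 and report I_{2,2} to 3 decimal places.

2.248

I_{0,0} (trapezoid, 1 panel, h=2.8000): 2.60358
I_{1,0} (trapezoid, 2 panels, h=1.4000): 2.33894
I_{2,0} (trapezoid, 4 panels, h=0.7000): 2.27079
I_{1,1} = 2.33894 + (2.33894 − 2.60358)/3 = 2.25073
I_{2,1} = 2.27079 + (2.27079 − 2.33894)/3 = 2.24807
I_{2,2} = 2.24807 + (2.24807 − 2.25073)/15 = 2.24789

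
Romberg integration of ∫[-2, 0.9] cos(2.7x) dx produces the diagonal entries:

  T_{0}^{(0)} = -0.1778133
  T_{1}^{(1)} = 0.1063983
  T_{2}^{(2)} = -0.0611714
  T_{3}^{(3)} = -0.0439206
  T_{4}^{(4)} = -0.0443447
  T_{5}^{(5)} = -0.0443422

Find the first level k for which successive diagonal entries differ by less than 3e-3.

k = 4

|T_{1}^{(1)} − T_{0}^{(0)}| = 0.2842116 ≥ 3e-3
|T_{2}^{(2)} − T_{1}^{(1)}| = 0.1675697 ≥ 3e-3
|T_{3}^{(3)} − T_{2}^{(2)}| = 0.0172508 ≥ 3e-3
|T_{4}^{(4)} − T_{3}^{(3)}| = 0.0004241 < 3e-3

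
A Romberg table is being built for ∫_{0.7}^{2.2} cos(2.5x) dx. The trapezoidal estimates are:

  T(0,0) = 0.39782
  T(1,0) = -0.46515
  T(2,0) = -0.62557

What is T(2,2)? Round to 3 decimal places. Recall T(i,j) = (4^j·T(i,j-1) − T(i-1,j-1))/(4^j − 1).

-0.674

T(1,1) = (4·(-0.46515) − 0.39782) / 3 = -0.75281
T(2,1) = (4·(-0.62557) − (-0.46515)) / 3 = -0.67904
T(2,2) = (16·(-0.67904) − (-0.75281)) / 15 = -0.67412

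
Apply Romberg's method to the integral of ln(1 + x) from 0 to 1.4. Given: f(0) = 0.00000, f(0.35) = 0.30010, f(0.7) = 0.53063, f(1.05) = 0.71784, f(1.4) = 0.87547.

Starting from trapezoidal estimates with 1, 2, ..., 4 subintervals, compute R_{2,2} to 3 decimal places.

R_{0,0} (trapezoid, 1 panel, h=1.4000): 0.61283
R_{1,0} (trapezoid, 2 panels, h=0.7000): 0.67786
R_{2,0} (trapezoid, 4 panels, h=0.3500): 0.69521
R_{1,1} = 0.67786 + (0.67786 − 0.61283)/3 = 0.69954
R_{2,1} = 0.69521 + (0.69521 − 0.67786)/3 = 0.70099
R_{2,2} = 0.70099 + (0.70099 − 0.69954)/15 = 0.70109

0.701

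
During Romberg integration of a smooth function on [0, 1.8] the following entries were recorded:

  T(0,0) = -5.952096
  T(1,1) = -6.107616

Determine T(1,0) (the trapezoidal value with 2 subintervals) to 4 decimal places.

From T(1,1) = (4·T(1,0) − T(0,0))/3, solve for T(1,0):
4·T(1,0) = 3·(-6.107616) + (-5.952096) = -24.274944
T(1,0) = -6.068736

-6.0687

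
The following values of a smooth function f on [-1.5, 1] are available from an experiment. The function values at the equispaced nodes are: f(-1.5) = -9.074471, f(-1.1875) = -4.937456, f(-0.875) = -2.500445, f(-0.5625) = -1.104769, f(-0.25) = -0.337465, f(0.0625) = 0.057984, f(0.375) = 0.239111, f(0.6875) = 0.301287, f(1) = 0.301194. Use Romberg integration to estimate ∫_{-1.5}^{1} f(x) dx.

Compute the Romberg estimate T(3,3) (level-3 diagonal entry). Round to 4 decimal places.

T(0,0) (trapezoid, 1 panel, h=2.5000): -10.966596
T(1,0) (trapezoid, 2 panels, h=1.2500): -5.905129
T(2,0) (trapezoid, 4 panels, h=0.6250): -4.365898
T(3,0) (trapezoid, 8 panels, h=0.3125): -3.958872
T(1,1) = -5.905129 + (-5.905129 − (-10.966596))/3 = -4.217973
T(2,1) = -4.365898 + (-4.365898 − (-5.905129))/3 = -3.852821
T(3,1) = -3.958872 + (-3.958872 − (-4.365898))/3 = -3.823197
T(2,2) = -3.852821 + (-3.852821 − (-4.217973))/15 = -3.828478
T(3,2) = -3.823197 + (-3.823197 − (-3.852821))/15 = -3.821222
T(3,3) = -3.821222 + (-3.821222 − (-3.828478))/63 = -3.821107

-3.8211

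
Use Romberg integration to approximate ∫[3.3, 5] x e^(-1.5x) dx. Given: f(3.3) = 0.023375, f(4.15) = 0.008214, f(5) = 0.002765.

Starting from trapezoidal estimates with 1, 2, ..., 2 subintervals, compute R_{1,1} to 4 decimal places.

R_{0,0} (trapezoid, 1 panel, h=1.7000): 0.022219
R_{1,0} (trapezoid, 2 panels, h=0.8500): 0.018091
R_{1,1} = 0.018091 + (0.018091 − 0.022219)/3 = 0.016715

0.0167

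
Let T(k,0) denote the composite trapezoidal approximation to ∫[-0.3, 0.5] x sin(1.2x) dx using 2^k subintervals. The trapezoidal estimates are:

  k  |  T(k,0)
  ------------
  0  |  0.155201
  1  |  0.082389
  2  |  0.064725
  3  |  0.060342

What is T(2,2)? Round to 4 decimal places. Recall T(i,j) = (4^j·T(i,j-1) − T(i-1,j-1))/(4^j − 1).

Richardson extrapolation on the trapezoidal column (denominator 4−1=3):
T(1,1) = 0.082389 + (0.082389 − 0.155201)/3 = 0.058118
T(2,1) = (4·0.064725 − 0.082389) / 3 = 0.058837
T(2,2) = (16·0.058837 − 0.058118) / 15 = 0.058885

0.0589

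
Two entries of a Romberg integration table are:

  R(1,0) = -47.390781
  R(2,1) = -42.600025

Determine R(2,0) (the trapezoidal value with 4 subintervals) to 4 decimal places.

From R(2,1) = (4·R(2,0) − R(1,0))/3, solve for R(2,0):
4·R(2,0) = 3·(-42.600025) + (-47.390781) = -175.190856
R(2,0) = -43.797714

-43.7977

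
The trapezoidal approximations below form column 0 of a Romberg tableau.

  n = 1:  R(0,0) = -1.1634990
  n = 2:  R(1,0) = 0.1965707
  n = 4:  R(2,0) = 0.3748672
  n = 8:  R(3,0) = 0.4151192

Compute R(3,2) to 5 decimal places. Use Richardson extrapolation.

0.42815

Richardson extrapolation on the trapezoidal column (denominator 4−1=3):
R(2,1) = 0.3748672 + (0.3748672 − 0.1965707)/3 = 0.4342994
R(3,1) = 0.4151192 + (0.4151192 − 0.3748672)/3 = 0.4285365
R(3,2) = (16·0.4285365 − 0.4342994) / 15 = 0.4281523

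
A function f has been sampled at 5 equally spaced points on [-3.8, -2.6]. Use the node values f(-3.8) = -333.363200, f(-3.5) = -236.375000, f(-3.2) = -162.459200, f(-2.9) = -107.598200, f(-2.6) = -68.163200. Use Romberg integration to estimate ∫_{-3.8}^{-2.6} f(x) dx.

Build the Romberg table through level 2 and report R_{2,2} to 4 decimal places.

R_{0,0} (trapezoid, 1 panel, h=1.2000): -240.915840
R_{1,0} (trapezoid, 2 panels, h=0.6000): -217.933440
R_{2,0} (trapezoid, 4 panels, h=0.3000): -212.158680
R_{1,1} = -217.933440 + (-217.933440 − (-240.915840))/3 = -210.272640
R_{2,1} = -212.158680 + (-212.158680 − (-217.933440))/3 = -210.233760
R_{2,2} = -210.233760 + (-210.233760 − (-210.272640))/15 = -210.231168

-210.2312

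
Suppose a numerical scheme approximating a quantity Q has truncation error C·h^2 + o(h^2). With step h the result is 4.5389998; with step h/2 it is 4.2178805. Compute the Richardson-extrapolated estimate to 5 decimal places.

4.11084

Extrapolated value = (4·A(h/2) − A(h)) / (4 − 1)
= (4·4.2178805 − 4.5389998) / 3
= 12.3325222 / 3 = 4.1108407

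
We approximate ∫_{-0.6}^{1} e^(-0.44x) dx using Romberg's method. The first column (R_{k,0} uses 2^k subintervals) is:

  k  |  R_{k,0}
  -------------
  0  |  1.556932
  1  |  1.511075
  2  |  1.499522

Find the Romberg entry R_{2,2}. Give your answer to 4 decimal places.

Richardson extrapolation on the trapezoidal column (denominator 4−1=3):
R_{1,1} = (4·1.511075 − 1.556932) / 3 = 1.495789
R_{2,1} = (4·1.499522 − 1.511075) / 3 = 1.495671
R_{2,2} = 1.495671 + (1.495671 − 1.495789)/15 = 1.495663

1.4957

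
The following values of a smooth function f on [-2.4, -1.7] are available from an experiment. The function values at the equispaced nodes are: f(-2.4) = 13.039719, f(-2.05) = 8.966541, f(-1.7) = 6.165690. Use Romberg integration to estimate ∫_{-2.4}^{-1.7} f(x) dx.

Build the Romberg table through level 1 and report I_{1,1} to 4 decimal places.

6.4250

I_{0,0} (trapezoid, 1 panel, h=0.7000): 6.721893
I_{1,0} (trapezoid, 2 panels, h=0.3500): 6.499236
I_{1,1} = 6.499236 + (6.499236 − 6.721893)/3 = 6.425017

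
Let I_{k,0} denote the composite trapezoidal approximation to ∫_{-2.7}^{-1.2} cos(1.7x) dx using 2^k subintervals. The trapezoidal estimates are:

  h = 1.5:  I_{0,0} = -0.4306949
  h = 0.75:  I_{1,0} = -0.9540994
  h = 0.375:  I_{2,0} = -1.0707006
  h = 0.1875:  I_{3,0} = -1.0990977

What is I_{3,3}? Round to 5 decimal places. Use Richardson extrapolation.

Richardson extrapolation on the trapezoidal column (denominator 4−1=3):
I_{1,1} = -0.9540994 + (-0.9540994 − (-0.4306949))/3 = -1.1285676
I_{2,1} = (4·(-1.0707006) − (-0.9540994)) / 3 = -1.1095677
I_{3,1} = -1.0990977 + (-1.0990977 − (-1.0707006))/3 = -1.1085634
I_{2,2} = -1.1095677 + (-1.1095677 − (-1.1285676))/15 = -1.1083010
I_{3,2} = -1.1085634 + (-1.1085634 − (-1.1095677))/15 = -1.1084964
I_{3,3} = (64·(-1.1084964) − (-1.1083010)) / 63 = -1.1084995
(Column j=1 coincides with Simpson's rule on the same nodes.)

-1.10850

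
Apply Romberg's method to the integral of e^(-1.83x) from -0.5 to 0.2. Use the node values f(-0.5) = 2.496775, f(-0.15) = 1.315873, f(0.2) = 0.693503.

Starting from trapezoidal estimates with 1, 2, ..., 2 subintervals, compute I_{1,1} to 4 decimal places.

I_{0,0} (trapezoid, 1 panel, h=0.7000): 1.116597
I_{1,0} (trapezoid, 2 panels, h=0.3500): 1.018854
I_{1,1} = 1.018854 + (1.018854 − 1.116597)/3 = 0.986273

0.9863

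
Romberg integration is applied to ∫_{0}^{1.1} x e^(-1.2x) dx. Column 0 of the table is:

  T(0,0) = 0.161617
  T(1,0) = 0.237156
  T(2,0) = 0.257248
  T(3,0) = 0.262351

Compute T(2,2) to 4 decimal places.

T(1,1) = (4·0.237156 − 0.161617) / 3 = 0.262336
T(2,1) = 0.257248 + (0.257248 − 0.237156)/3 = 0.263945
T(2,2) = (16·0.263945 − 0.262336) / 15 = 0.264052

0.2641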